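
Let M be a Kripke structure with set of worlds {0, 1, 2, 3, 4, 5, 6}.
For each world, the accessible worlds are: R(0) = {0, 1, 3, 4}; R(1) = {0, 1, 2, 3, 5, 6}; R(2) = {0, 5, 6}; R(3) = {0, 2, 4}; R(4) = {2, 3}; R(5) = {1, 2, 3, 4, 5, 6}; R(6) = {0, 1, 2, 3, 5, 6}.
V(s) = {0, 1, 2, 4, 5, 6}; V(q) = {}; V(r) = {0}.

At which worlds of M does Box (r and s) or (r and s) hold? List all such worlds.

Recall that Box ψ holds at a world iff ψ holds at every accessible world, and Dia ψ holds iff ψ holds at some accessible world.
Let φ = Box (r and s) or (r and s). Evaluate φ at each world:
  0 (successors {0, 1, 3, 4}): φ is true.
  1 (successors {0, 1, 2, 3, 5, 6}): φ is false.
  2 (successors {0, 5, 6}): φ is false.
  3 (successors {0, 2, 4}): φ is false.
  4 (successors {2, 3}): φ is false.
  5 (successors {1, 2, 3, 4, 5, 6}): φ is false.
  6 (successors {0, 1, 2, 3, 5, 6}): φ is false.
For instance, at 4:
  At 4: Box (r and s) is false, r and s is false, so Box (r and s) or (r and s) is false.
    At 4: Box (r and s) requires r and s at every successor {2, 3}.
      r and s fails at 2, so Box (r and s) is false at 4.
Satisfying worlds: {0}

0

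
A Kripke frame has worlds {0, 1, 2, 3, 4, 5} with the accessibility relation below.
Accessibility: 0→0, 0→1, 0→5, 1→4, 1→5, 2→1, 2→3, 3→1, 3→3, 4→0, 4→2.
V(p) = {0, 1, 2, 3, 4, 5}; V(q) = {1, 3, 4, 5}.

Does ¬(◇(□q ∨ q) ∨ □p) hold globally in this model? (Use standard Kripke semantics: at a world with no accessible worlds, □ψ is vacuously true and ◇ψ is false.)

Let φ = ¬(◇(□q ∨ q) ∨ □p). Evaluate φ at each world:
  0 (successors {0, 1, 5}): φ is false.
  1 (successors {4, 5}): φ is false.
  2 (successors {1, 3}): φ is false.
  3 (successors {1, 3}): φ is false.
  4 (successors {0, 2}): φ is false.
  5 (successors ∅): φ is false.
Detail at 0 (counterexample):
  At 0: ◇(□q ∨ q) ∨ □p is true, so ¬(◇(□q ∨ q) ∨ □p) is false.
    At 0: ◇(□q ∨ q) is true, □p is true, so ◇(□q ∨ q) ∨ □p is true.
      At 0: ◇(□q ∨ q) requires □q ∨ q at some successor in {0, 1, 5}.
        □q ∨ q holds at 1, so ◇(□q ∨ q) is true at 0.
      At 0: □p requires p at every successor {0, 1, 5}.
        At 0: p is true.
        At 1: p is true.
        At 5: p is true.
      So □p is true at 0.

No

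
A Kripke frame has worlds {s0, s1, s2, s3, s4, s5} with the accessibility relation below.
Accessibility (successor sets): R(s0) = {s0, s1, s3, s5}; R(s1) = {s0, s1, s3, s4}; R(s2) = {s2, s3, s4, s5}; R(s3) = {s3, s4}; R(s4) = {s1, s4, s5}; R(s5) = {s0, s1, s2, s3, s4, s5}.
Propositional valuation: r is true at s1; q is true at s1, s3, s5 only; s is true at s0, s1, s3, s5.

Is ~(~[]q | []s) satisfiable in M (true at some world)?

No

Let φ = ~(~[]q | []s). Evaluate φ at each world:
  s0 (successors {s0, s1, s3, s5}): φ is false.
  s1 (successors {s0, s1, s3, s4}): φ is false.
  s2 (successors {s2, s3, s4, s5}): φ is false.
  s3 (successors {s3, s4}): φ is false.
  s4 (successors {s1, s4, s5}): φ is false.
  s5 (successors {s0, s1, s2, s3, s4, s5}): φ is false.
For instance, at s1:
  At s1: ~[]q | []s is true, so ~(~[]q | []s) is false.
    At s1: ~[]q is true, []s is false, so ~[]q | []s is true.
      At s1: []q is false, so ~[]q is true.
      At s1: []s requires s at every successor {s0, s1, s3, s4}.
        s fails at s4, so []s is false at s1.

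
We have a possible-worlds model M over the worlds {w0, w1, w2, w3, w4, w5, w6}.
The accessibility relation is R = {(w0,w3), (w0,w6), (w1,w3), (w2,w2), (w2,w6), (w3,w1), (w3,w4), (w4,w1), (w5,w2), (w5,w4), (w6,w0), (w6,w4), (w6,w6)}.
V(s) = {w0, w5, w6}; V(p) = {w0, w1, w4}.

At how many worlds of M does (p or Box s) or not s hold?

Let φ = (p or Box s) or not s. Evaluate φ at each world:
  w0 (successors {w3, w6}): φ is true.
  w1 (successors {w3}): φ is true.
  w2 (successors {w2, w6}): φ is true.
  w3 (successors {w1, w4}): φ is true.
  w4 (successors {w1}): φ is true.
  w5 (successors {w2, w4}): φ is false.
  w6 (successors {w0, w4, w6}): φ is false.
For instance, at w2:
  At w2: p or Box s is false, not s is true, so (p or Box s) or not s is true.
    At w2: p is false, Box s is false, so p or Box s is false.
      At w2: Box s requires s at every successor {w2, w6}.
        s fails at w2, so Box s is false at w2.
Satisfying worlds: {w0, w1, w2, w3, w4}

5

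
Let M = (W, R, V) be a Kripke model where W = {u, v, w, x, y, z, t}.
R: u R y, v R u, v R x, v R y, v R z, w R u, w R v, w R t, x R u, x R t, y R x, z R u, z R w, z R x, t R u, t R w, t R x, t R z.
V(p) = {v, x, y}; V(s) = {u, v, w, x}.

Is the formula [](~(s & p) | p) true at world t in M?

Yes

At t: [](~(s & p) | p) requires ~(s & p) | p at every successor {u, w, x, z}.
  At u: ~(s & p) | p is true.
  At w: ~(s & p) | p is true.
  At x: ~(s & p) | p is true.
  At z: ~(s & p) | p is true.
So [](~(s & p) | p) is true at t.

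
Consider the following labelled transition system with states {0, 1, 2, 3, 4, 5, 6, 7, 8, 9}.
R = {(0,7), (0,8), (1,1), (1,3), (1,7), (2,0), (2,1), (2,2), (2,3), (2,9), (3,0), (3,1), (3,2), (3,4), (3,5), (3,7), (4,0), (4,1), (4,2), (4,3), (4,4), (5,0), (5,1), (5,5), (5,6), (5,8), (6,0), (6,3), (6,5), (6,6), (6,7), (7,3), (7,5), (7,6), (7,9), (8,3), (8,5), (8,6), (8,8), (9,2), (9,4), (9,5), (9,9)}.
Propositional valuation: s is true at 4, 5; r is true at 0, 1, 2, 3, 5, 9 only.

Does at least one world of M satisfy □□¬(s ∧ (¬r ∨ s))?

Let φ = □□¬(s ∧ (¬r ∨ s)). Evaluate φ at each world:
  0 (successors {7, 8}): φ is false.
  1 (successors {1, 3, 7}): φ is false.
  2 (successors {0, 1, 2, 3, 9}): φ is false.
  3 (successors {0, 1, 2, 4, 5, 7}): φ is false.
  4 (successors {0, 1, 2, 3, 4}): φ is false.
  5 (successors {0, 1, 5, 6, 8}): φ is false.
  6 (successors {0, 3, 5, 6, 7}): φ is false.
  7 (successors {3, 5, 6, 9}): φ is false.
  8 (successors {3, 5, 6, 8}): φ is false.
  9 (successors {2, 4, 5, 9}): φ is false.
For instance, at 9:
  At 9: □□¬(s ∧ (¬r ∨ s)) requires □¬(s ∧ (¬r ∨ s)) at every successor {2, 4, 5, 9}.
    □¬(s ∧ (¬r ∨ s)) fails at 4, so □□¬(s ∧ (¬r ∨ s)) is false at 9.
      At 4: □¬(s ∧ (¬r ∨ s)) requires ¬(s ∧ (¬r ∨ s)) at every successor {0, 1, 2, 3, 4}.
        ¬(s ∧ (¬r ∨ s)) fails at 4, so □¬(s ∧ (¬r ∨ s)) is false at 4.

No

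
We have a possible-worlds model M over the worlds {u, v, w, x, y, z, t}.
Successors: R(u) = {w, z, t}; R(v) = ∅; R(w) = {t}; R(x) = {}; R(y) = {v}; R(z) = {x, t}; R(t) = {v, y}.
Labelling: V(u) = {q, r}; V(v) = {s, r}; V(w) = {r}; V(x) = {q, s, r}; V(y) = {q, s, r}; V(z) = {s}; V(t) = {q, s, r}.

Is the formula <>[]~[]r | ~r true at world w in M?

No

At w: <>[]~[]r is false, ~r is false, so <>[]~[]r | ~r is false.
  At w: <>[]~[]r requires []~[]r at some successor in {t}.
    At t: []~[]r is false.
  So <>[]~[]r is false at w.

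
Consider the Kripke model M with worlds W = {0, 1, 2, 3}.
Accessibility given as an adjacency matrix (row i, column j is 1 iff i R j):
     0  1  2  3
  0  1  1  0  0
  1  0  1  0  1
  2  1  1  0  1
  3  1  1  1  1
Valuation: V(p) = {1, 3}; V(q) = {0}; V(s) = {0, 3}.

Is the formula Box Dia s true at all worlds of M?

Yes

Let φ = Box Dia s. Evaluate φ at each world:
  0 (successors {0, 1}): φ is true.
  1 (successors {1, 3}): φ is true.
  2 (successors {0, 1, 3}): φ is true.
  3 (successors {0, 1, 2, 3}): φ is true.
For instance, at 3:
  At 3: Box Dia s requires Dia s at every successor {0, 1, 2, 3}.
    At 0: Dia s is true.
    At 1: Dia s is true.
    At 2: Dia s is true.
    At 3: Dia s is true.
  So Box Dia s is true at 3.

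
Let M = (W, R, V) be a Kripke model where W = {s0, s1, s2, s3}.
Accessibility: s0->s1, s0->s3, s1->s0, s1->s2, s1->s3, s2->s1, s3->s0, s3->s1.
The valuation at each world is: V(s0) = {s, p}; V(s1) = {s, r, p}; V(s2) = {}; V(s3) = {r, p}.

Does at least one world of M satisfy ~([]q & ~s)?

Let φ = ~([]q & ~s). Evaluate φ at each world:
  s0 (successors {s1, s3}): φ is true.
  s1 (successors {s0, s2, s3}): φ is true.
  s2 (successors {s1}): φ is true.
  s3 (successors {s0, s1}): φ is true.
Detail at s0 (witness):
  At s0: []q & ~s is false, so ~([]q & ~s) is true.
    At s0: []q is false, ~s is false, so []q & ~s is false.
      At s0: []q requires q at every successor {s1, s3}.
        q fails at s1, so []q is false at s0.

Yes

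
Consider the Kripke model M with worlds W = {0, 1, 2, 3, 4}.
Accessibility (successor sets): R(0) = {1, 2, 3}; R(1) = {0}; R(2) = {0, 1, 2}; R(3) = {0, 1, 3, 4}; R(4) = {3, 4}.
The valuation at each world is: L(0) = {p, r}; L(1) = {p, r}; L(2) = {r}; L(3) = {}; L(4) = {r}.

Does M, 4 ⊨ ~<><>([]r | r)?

At 4: <><>([]r | r) is true, so ~<><>([]r | r) is false.
  At 4: <><>([]r | r) requires <>([]r | r) at some successor in {3, 4}.
    <>([]r | r) holds at 3, so <><>([]r | r) is true at 4.
      At 3: <>([]r | r) requires []r | r at some successor in {0, 1, 3, 4}.
        []r | r holds at 0, so <>([]r | r) is true at 3.

No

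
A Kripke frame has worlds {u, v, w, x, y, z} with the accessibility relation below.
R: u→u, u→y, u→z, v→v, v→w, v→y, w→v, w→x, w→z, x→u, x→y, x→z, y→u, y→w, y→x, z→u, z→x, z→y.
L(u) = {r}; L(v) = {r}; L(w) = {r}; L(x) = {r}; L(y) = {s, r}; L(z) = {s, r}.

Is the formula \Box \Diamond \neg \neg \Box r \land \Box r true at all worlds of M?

Let φ = \Box \Diamond \neg \neg \Box r \land \Box r. Evaluate φ at each world:
  u (successors {u, y, z}): φ is true.
  v (successors {v, w, y}): φ is true.
  w (successors {v, x, z}): φ is true.
  x (successors {u, y, z}): φ is true.
  y (successors {u, w, x}): φ is true.
  z (successors {u, x, y}): φ is true.
For instance, at z:
  At z: \Box \Diamond \neg \neg \Box r is true, \Box r is true, so \Box \Diamond \neg \neg \Box r \land \Box r is true.
    At z: \Box \Diamond \neg \neg \Box r requires \Diamond \neg \neg \Box r at every successor {u, x, y}.
      At u: \Diamond \neg \neg \Box r is true.
      At x: \Diamond \neg \neg \Box r is true.
      At y: \Diamond \neg \neg \Box r is true.
    So \Box \Diamond \neg \neg \Box r is true at z.
    At z: \Box r requires r at every successor {u, x, y}.
      At u: r is true.
      At x: r is true.
      At y: r is true.
    So \Box r is true at z.

Yes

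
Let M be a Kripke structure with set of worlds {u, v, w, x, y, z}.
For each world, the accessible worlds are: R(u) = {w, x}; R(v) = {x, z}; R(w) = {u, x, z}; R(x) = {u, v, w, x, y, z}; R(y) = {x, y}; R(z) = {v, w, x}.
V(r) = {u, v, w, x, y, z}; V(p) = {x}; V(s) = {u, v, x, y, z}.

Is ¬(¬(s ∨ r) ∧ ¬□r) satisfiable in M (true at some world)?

Let φ = ¬(¬(s ∨ r) ∧ ¬□r). Evaluate φ at each world:
  u (successors {w, x}): φ is true.
  v (successors {x, z}): φ is true.
  w (successors {u, x, z}): φ is true.
  x (successors {u, v, w, x, y, z}): φ is true.
  y (successors {x, y}): φ is true.
  z (successors {v, w, x}): φ is true.
Detail at u (witness):
  At u: ¬(s ∨ r) ∧ ¬□r is false, so ¬(¬(s ∨ r) ∧ ¬□r) is true.
    At u: ¬(s ∨ r) is false, ¬□r is false, so ¬(s ∨ r) ∧ ¬□r is false.
      At u: □r is true, so ¬□r is false.

Yes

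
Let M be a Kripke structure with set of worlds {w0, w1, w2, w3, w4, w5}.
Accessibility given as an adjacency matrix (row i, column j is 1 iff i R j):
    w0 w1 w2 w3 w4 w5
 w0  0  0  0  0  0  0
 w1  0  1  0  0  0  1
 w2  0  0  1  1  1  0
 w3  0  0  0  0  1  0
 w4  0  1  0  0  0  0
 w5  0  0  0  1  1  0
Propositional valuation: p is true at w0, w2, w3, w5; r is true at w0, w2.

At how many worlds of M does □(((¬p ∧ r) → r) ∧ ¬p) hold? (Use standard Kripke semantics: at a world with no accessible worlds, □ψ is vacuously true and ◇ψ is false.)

3

Let φ = □(((¬p ∧ r) → r) ∧ ¬p). Evaluate φ at each world:
  w0 (successors ∅): φ is true.
  w1 (successors {w1, w5}): φ is false.
  w2 (successors {w2, w3, w4}): φ is false.
  w3 (successors {w4}): φ is true.
  w4 (successors {w1}): φ is true.
  w5 (successors {w3, w4}): φ is false.
For instance, at w1:
  At w1: □(((¬p ∧ r) → r) ∧ ¬p) requires ((¬p ∧ r) → r) ∧ ¬p at every successor {w1, w5}.
    ((¬p ∧ r) → r) ∧ ¬p fails at w5, so □(((¬p ∧ r) → r) ∧ ¬p) is false at w1.
Satisfying worlds: {w0, w3, w4}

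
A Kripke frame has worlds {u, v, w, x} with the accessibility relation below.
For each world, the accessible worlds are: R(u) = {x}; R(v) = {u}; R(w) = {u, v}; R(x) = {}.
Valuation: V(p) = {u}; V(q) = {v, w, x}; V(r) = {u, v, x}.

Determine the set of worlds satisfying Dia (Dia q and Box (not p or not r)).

Let φ = Dia (Dia q and Box (not p or not r)). Evaluate φ at each world:
  u (successors {x}): φ is false.
  v (successors {u}): φ is true.
  w (successors {u, v}): φ is true.
  x (successors ∅): φ is false.
For instance, at w:
  At w: Dia (Dia q and Box (not p or not r)) requires Dia q and Box (not p or not r) at some successor in {u, v}.
    Dia q and Box (not p or not r) holds at u, so Dia (Dia q and Box (not p or not r)) is true at w.
      At u: Dia q is true, Box (not p or not r) is true, so Dia q and Box (not p or not r) is true.
Satisfying worlds: {v, w}

v, w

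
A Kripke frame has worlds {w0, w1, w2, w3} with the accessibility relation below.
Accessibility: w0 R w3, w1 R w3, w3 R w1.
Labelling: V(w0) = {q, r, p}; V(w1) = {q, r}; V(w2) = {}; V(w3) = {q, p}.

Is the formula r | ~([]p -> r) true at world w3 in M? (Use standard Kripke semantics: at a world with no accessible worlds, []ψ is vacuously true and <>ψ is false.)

At w3: r is false, ~([]p -> r) is false, so r | ~([]p -> r) is false.
  At w3: []p -> r is true, so ~([]p -> r) is false.
    At w3: []p is false, r is false, so []p -> r is true.
      At w3: []p requires p at every successor {w1}.
        p fails at w1, so []p is false at w3.

No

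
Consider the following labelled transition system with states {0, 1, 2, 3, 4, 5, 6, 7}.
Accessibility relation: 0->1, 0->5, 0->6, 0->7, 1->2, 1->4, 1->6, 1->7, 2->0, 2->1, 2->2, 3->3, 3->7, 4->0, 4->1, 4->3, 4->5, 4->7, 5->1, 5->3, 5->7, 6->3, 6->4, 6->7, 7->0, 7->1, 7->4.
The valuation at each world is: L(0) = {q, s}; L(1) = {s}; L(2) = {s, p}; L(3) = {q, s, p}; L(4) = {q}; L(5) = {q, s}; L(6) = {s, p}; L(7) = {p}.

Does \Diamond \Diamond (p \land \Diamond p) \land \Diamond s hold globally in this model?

Let φ = \Diamond \Diamond (p \land \Diamond p) \land \Diamond s. Evaluate φ at each world:
  0 (successors {1, 5, 6, 7}): φ is true.
  1 (successors {2, 4, 6, 7}): φ is true.
  2 (successors {0, 1, 2}): φ is true.
  3 (successors {3, 7}): φ is true.
  4 (successors {0, 1, 3, 5, 7}): φ is true.
  5 (successors {1, 3, 7}): φ is true.
  6 (successors {3, 4, 7}): φ is true.
  7 (successors {0, 1, 4}): φ is true.
For instance, at 5:
  At 5: \Diamond \Diamond (p \land \Diamond p) is true, \Diamond s is true, so \Diamond \Diamond (p \land \Diamond p) \land \Diamond s is true.
    At 5: \Diamond \Diamond (p \land \Diamond p) requires \Diamond (p \land \Diamond p) at some successor in {1, 3, 7}.
      \Diamond (p \land \Diamond p) holds at 1, so \Diamond \Diamond (p \land \Diamond p) is true at 5.
    At 5: \Diamond s requires s at some successor in {1, 3, 7}.
      s holds at 1, so \Diamond s is true at 5.

Yes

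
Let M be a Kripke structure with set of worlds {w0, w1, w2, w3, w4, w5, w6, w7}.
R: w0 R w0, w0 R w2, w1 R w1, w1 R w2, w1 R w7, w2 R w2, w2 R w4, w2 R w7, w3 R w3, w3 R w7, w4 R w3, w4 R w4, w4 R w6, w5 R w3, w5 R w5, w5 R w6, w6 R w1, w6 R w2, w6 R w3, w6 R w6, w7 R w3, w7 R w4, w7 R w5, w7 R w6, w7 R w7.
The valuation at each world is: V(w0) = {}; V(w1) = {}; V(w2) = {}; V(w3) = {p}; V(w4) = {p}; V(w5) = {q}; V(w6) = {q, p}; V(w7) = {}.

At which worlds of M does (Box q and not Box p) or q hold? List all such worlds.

Recall that Box ψ holds at a world iff ψ holds at every accessible world, and Dia ψ holds iff ψ holds at some accessible world.
Let φ = (Box q and not Box p) or q. Evaluate φ at each world:
  w0 (successors {w0, w2}): φ is false.
  w1 (successors {w1, w2, w7}): φ is false.
  w2 (successors {w2, w4, w7}): φ is false.
  w3 (successors {w3, w7}): φ is false.
  w4 (successors {w3, w4, w6}): φ is false.
  w5 (successors {w3, w5, w6}): φ is true.
  w6 (successors {w1, w2, w3, w6}): φ is true.
  w7 (successors {w3, w4, w5, w6, w7}): φ is false.
For instance, at w6:
  At w6: Box q and not Box p is false, q is true, so (Box q and not Box p) or q is true.
    At w6: Box q is false, not Box p is true, so Box q and not Box p is false.
      At w6: Box q requires q at every successor {w1, w2, w3, w6}.
        q fails at w1, so Box q is false at w6.
      At w6: Box p is false, so not Box p is true.
Satisfying worlds: {w5, w6}

w5, w6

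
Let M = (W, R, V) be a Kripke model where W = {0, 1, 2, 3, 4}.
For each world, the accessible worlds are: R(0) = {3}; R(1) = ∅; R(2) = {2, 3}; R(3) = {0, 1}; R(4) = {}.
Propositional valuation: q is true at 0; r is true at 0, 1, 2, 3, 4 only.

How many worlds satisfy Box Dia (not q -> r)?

Let φ = Box Dia (not q -> r). Evaluate φ at each world:
  0 (successors {3}): φ is true.
  1 (successors ∅): φ is true.
  2 (successors {2, 3}): φ is true.
  3 (successors {0, 1}): φ is false.
  4 (successors ∅): φ is true.
For instance, at 2:
  At 2: Box Dia (not q -> r) requires Dia (not q -> r) at every successor {2, 3}.
      At 2: Dia (not q -> r) requires not q -> r at some successor in {2, 3}.
        not q -> r holds at 2, so Dia (not q -> r) is true at 2.
      At 3: Dia (not q -> r) requires not q -> r at some successor in {0, 1}.
        not q -> r holds at 0, so Dia (not q -> r) is true at 3.
  So Box Dia (not q -> r) is true at 2.
Satisfying worlds: {0, 1, 2, 4}

4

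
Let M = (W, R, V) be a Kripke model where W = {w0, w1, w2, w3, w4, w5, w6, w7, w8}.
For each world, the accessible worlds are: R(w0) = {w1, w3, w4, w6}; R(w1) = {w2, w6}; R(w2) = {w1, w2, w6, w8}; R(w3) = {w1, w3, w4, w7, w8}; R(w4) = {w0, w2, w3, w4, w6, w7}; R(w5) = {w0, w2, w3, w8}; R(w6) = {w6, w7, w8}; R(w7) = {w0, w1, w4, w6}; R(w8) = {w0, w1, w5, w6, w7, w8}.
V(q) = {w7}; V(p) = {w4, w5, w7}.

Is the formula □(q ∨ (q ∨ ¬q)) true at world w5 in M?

Yes

At w5: □(q ∨ (q ∨ ¬q)) requires q ∨ (q ∨ ¬q) at every successor {w0, w2, w3, w8}.
  At w0: q ∨ (q ∨ ¬q) is true.
  At w2: q ∨ (q ∨ ¬q) is true.
  At w3: q ∨ (q ∨ ¬q) is true.
  At w8: q ∨ (q ∨ ¬q) is true.
So □(q ∨ (q ∨ ¬q)) is true at w5.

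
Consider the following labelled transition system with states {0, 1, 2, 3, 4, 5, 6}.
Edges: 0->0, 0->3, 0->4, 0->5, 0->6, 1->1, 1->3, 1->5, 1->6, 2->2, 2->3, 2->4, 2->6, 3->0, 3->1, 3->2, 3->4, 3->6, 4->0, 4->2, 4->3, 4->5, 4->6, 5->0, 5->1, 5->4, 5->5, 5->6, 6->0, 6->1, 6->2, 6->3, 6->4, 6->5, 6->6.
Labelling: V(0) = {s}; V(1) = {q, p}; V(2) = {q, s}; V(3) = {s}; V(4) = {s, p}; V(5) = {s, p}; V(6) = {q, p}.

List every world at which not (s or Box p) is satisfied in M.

1, 6

Let φ = not (s or Box p). Evaluate φ at each world:
  0 (successors {0, 3, 4, 5, 6}): φ is false.
  1 (successors {1, 3, 5, 6}): φ is true.
  2 (successors {2, 3, 4, 6}): φ is false.
  3 (successors {0, 1, 2, 4, 6}): φ is false.
  4 (successors {0, 2, 3, 5, 6}): φ is false.
  5 (successors {0, 1, 4, 5, 6}): φ is false.
  6 (successors {0, 1, 2, 3, 4, 5, 6}): φ is true.
For instance, at 4:
  At 4: s or Box p is true, so not (s or Box p) is false.
    At 4: s is true, Box p is false, so s or Box p is true.
      At 4: Box p requires p at every successor {0, 2, 3, 5, 6}.
        p fails at 0, so Box p is false at 4.
Satisfying worlds: {1, 6}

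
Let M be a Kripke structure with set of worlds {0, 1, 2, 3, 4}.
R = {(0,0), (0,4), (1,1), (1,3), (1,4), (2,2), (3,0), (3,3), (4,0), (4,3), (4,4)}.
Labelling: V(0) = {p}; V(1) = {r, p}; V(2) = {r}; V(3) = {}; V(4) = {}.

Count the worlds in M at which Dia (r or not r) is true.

Let φ = Dia (r or not r). Evaluate φ at each world:
  0 (successors {0, 4}): φ is true.
  1 (successors {1, 3, 4}): φ is true.
  2 (successors {2}): φ is true.
  3 (successors {0, 3}): φ is true.
  4 (successors {0, 3, 4}): φ is true.
For instance, at 0:
  At 0: Dia (r or not r) requires r or not r at some successor in {0, 4}.
    r or not r holds at 0, so Dia (r or not r) is true at 0.
Satisfying worlds: {0, 1, 2, 3, 4}

5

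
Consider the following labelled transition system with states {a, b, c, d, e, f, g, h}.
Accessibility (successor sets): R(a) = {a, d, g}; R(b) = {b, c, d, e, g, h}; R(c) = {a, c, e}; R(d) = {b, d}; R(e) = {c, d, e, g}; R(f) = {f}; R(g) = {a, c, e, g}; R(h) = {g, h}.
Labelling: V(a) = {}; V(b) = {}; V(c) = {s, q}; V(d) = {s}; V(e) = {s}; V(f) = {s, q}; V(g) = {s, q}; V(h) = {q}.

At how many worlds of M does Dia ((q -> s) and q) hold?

7

Let φ = Dia ((q -> s) and q). Evaluate φ at each world:
  a (successors {a, d, g}): φ is true.
  b (successors {b, c, d, e, g, h}): φ is true.
  c (successors {a, c, e}): φ is true.
  d (successors {b, d}): φ is false.
  e (successors {c, d, e, g}): φ is true.
  f (successors {f}): φ is true.
  g (successors {a, c, e, g}): φ is true.
  h (successors {g, h}): φ is true.
For instance, at h:
  At h: Dia ((q -> s) and q) requires (q -> s) and q at some successor in {g, h}.
    (q -> s) and q holds at g, so Dia ((q -> s) and q) is true at h.
Satisfying worlds: {a, b, c, e, f, g, h}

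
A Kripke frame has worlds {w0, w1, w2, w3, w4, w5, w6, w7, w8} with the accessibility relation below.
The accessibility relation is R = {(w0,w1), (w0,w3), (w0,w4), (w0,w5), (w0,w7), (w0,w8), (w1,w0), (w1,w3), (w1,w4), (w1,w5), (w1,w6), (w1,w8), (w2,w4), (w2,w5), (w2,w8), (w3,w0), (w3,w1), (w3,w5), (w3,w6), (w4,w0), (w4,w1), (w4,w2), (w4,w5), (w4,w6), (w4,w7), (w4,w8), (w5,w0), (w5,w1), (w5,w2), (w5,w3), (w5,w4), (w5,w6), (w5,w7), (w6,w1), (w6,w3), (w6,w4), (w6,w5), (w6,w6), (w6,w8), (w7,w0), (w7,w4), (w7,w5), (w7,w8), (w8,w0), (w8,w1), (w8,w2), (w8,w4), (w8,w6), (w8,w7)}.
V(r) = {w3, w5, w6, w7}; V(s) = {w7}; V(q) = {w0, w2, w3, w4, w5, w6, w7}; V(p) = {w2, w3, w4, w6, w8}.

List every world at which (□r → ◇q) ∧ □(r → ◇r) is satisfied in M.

w0, w1, w2, w3, w4, w5, w6, w7, w8

Let φ = (□r → ◇q) ∧ □(r → ◇r). Evaluate φ at each world:
  w0 (successors {w1, w3, w4, w5, w7, w8}): φ is true.
  w1 (successors {w0, w3, w4, w5, w6, w8}): φ is true.
  w2 (successors {w4, w5, w8}): φ is true.
  w3 (successors {w0, w1, w5, w6}): φ is true.
  w4 (successors {w0, w1, w2, w5, w6, w7, w8}): φ is true.
  w5 (successors {w0, w1, w2, w3, w4, w6, w7}): φ is true.
  w6 (successors {w1, w3, w4, w5, w6, w8}): φ is true.
  w7 (successors {w0, w4, w5, w8}): φ is true.
  w8 (successors {w0, w1, w2, w4, w6, w7}): φ is true.
For instance, at w4:
  At w4: □r → ◇q is true, □(r → ◇r) is true, so (□r → ◇q) ∧ □(r → ◇r) is true.
    At w4: □r is false, ◇q is true, so □r → ◇q is true.
      At w4: □r requires r at every successor {w0, w1, w2, w5, w6, w7, w8}.
        r fails at w0, so □r is false at w4.
      At w4: ◇q requires q at some successor in {w0, w1, w2, w5, w6, w7, w8}.
        q holds at w0, so ◇q is true at w4.
    At w4: □(r → ◇r) requires r → ◇r at every successor {w0, w1, w2, w5, w6, w7, w8}.
      At w0: r → ◇r is true.
      At w1: r → ◇r is true.
      At w2: r → ◇r is true.
      At w5: r → ◇r is true.
      At w6: r → ◇r is true.
      At w7: r → ◇r is true.
      At w8: r → ◇r is true.
    So □(r → ◇r) is true at w4.
Satisfying worlds: {w0, w1, w2, w3, w4, w5, w6, w7, w8}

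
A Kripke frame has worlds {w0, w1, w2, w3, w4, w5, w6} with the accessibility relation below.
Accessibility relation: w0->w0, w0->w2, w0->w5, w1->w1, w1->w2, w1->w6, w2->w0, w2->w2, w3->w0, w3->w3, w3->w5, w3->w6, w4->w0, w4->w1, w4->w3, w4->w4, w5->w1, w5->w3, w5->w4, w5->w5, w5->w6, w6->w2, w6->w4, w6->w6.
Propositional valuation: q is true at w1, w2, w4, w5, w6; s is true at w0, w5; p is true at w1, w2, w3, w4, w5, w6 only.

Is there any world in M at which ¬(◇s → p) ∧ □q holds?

No

Let φ = ¬(◇s → p) ∧ □q. Evaluate φ at each world:
  w0 (successors {w0, w2, w5}): φ is false.
  w1 (successors {w1, w2, w6}): φ is false.
  w2 (successors {w0, w2}): φ is false.
  w3 (successors {w0, w3, w5, w6}): φ is false.
  w4 (successors {w0, w1, w3, w4}): φ is false.
  w5 (successors {w1, w3, w4, w5, w6}): φ is false.
  w6 (successors {w2, w4, w6}): φ is false.
For instance, at w2:
  At w2: ¬(◇s → p) is false, □q is false, so ¬(◇s → p) ∧ □q is false.
    At w2: ◇s → p is true, so ¬(◇s → p) is false.
      At w2: ◇s is true, p is true, so ◇s → p is true.
    At w2: □q requires q at every successor {w0, w2}.
      q fails at w0, so □q is false at w2.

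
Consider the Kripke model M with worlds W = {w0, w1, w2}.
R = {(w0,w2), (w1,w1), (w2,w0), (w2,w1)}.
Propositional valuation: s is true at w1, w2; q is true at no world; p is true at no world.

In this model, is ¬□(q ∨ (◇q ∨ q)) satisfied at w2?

Yes

Recall that □ψ holds at a world iff ψ holds at every accessible world, and ◇ψ holds iff ψ holds at some accessible world.
At w2: □(q ∨ (◇q ∨ q)) is false, so ¬□(q ∨ (◇q ∨ q)) is true.
  At w2: □(q ∨ (◇q ∨ q)) requires q ∨ (◇q ∨ q) at every successor {w0, w1}.
    q ∨ (◇q ∨ q) fails at w0, so □(q ∨ (◇q ∨ q)) is false at w2.
      At w0: q is false, ◇q ∨ q is false, so q ∨ (◇q ∨ q) is false.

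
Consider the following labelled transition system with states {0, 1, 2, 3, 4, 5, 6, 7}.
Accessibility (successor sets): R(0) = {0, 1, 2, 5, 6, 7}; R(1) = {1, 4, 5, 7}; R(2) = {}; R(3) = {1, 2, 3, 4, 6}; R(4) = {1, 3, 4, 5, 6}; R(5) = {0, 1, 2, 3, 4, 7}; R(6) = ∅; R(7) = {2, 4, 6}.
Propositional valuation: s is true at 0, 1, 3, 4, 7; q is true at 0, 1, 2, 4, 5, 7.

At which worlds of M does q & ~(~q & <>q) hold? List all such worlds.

Recall that <>ψ holds at a world iff ψ holds at some accessible world.
Let φ = q & ~(~q & <>q). Evaluate φ at each world:
  0 (successors {0, 1, 2, 5, 6, 7}): φ is true.
  1 (successors {1, 4, 5, 7}): φ is true.
  2 (successors ∅): φ is true.
  3 (successors {1, 2, 3, 4, 6}): φ is false.
  4 (successors {1, 3, 4, 5, 6}): φ is true.
  5 (successors {0, 1, 2, 3, 4, 7}): φ is true.
  6 (successors ∅): φ is false.
  7 (successors {2, 4, 6}): φ is true.
For instance, at 4:
  At 4: q is true, ~(~q & <>q) is true, so q & ~(~q & <>q) is true.
    At 4: ~q & <>q is false, so ~(~q & <>q) is true.
      At 4: ~q is false, <>q is true, so ~q & <>q is false.
Satisfying worlds: {0, 1, 2, 4, 5, 7}

0, 1, 2, 4, 5, 7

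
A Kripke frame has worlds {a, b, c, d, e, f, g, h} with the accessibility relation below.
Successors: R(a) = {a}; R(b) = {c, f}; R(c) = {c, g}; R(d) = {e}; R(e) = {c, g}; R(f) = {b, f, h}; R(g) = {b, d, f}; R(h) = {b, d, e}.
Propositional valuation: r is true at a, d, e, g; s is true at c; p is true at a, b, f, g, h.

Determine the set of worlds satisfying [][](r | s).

a, d

Let φ = [][](r | s). Evaluate φ at each world:
  a (successors {a}): φ is true.
  b (successors {c, f}): φ is false.
  c (successors {c, g}): φ is false.
  d (successors {e}): φ is true.
  e (successors {c, g}): φ is false.
  f (successors {b, f, h}): φ is false.
  g (successors {b, d, f}): φ is false.
  h (successors {b, d, e}): φ is false.
For instance, at d:
  At d: [][](r | s) requires [](r | s) at every successor {e}.
      At e: [](r | s) requires r | s at every successor {c, g}.
        At c: r | s is true.
        At g: r | s is true.
      So [](r | s) is true at e.
  So [][](r | s) is true at d.
Satisfying worlds: {a, d}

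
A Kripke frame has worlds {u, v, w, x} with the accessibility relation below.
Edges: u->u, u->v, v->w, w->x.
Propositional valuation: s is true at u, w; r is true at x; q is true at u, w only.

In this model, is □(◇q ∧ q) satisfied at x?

At x: no accessible worlds, so □(◇q ∧ q) holds vacuously.

Yes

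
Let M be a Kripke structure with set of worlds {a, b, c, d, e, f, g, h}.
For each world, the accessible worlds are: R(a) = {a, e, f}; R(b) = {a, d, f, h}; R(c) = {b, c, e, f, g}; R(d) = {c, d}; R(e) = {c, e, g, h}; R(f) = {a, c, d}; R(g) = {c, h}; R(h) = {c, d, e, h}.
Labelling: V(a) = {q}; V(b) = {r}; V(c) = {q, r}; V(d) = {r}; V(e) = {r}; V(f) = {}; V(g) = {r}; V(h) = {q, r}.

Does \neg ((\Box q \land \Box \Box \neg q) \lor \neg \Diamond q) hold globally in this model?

Yes

Let φ = \neg ((\Box q \land \Box \Box \neg q) \lor \neg \Diamond q). Evaluate φ at each world:
  a (successors {a, e, f}): φ is true.
  b (successors {a, d, f, h}): φ is true.
  c (successors {b, c, e, f, g}): φ is true.
  d (successors {c, d}): φ is true.
  e (successors {c, e, g, h}): φ is true.
  f (successors {a, c, d}): φ is true.
  g (successors {c, h}): φ is true.
  h (successors {c, d, e, h}): φ is true.
For instance, at f:
  At f: (\Box q \land \Box \Box \neg q) \lor \neg \Diamond q is false, so \neg ((\Box q \land \Box \Box \neg q) \lor \neg \Diamond q) is true.
    At f: \Box q \land \Box \Box \neg q is false, \neg \Diamond q is false, so (\Box q \land \Box \Box \neg q) \lor \neg \Diamond q is false.
      At f: \Box q is false, \Box \Box \neg q is false, so \Box q \land \Box \Box \neg q is false.
      At f: \Diamond q is true, so \neg \Diamond q is false.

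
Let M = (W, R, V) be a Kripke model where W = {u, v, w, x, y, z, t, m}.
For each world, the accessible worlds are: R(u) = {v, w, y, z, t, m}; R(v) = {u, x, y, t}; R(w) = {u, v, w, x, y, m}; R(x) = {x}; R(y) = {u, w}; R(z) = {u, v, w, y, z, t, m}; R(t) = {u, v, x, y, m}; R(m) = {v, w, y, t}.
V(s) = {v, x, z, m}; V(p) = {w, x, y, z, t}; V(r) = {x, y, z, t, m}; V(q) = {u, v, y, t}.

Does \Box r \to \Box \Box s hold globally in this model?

Recall that \Box ψ holds at a world iff ψ holds at every accessible world, and \Diamond ψ holds iff ψ holds at some accessible world.
Let φ = \Box r \to \Box \Box s. Evaluate φ at each world:
  u (successors {v, w, y, z, t, m}): φ is true.
  v (successors {u, x, y, t}): φ is true.
  w (successors {u, v, w, x, y, m}): φ is true.
  x (successors {x}): φ is true.
  y (successors {u, w}): φ is true.
  z (successors {u, v, w, y, z, t, m}): φ is true.
  t (successors {u, v, x, y, m}): φ is true.
  m (successors {v, w, y, t}): φ is true.
For instance, at m:
  At m: \Box r is false, \Box \Box s is false, so \Box r \to \Box \Box s is true.
    At m: \Box r requires r at every successor {v, w, y, t}.
      r fails at v, so \Box r is false at m.
    At m: \Box \Box s requires \Box s at every successor {v, w, y, t}.
      \Box s fails at v, so \Box \Box s is false at m.

Yes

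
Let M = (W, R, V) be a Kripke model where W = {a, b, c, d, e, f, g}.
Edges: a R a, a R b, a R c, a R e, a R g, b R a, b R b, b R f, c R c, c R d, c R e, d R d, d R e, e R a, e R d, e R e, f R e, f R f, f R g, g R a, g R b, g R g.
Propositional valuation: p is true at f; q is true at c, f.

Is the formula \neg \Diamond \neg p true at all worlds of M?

Let φ = \neg \Diamond \neg p. Evaluate φ at each world:
  a (successors {a, b, c, e, g}): φ is false.
  b (successors {a, b, f}): φ is false.
  c (successors {c, d, e}): φ is false.
  d (successors {d, e}): φ is false.
  e (successors {a, d, e}): φ is false.
  f (successors {e, f, g}): φ is false.
  g (successors {a, b, g}): φ is false.
Detail at a (counterexample):
  At a: \Diamond \neg p is true, so \neg \Diamond \neg p is false.
    At a: \Diamond \neg p requires \neg p at some successor in {a, b, c, e, g}.
      \neg p holds at a, so \Diamond \neg p is true at a.

No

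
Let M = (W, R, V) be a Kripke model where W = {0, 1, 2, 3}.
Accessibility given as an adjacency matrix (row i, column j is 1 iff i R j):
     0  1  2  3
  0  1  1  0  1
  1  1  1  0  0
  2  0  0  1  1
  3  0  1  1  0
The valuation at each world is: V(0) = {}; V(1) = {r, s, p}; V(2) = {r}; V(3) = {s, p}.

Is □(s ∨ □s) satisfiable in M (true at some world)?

Recall that □ψ holds at a world iff ψ holds at every accessible world, and ◇ψ holds iff ψ holds at some accessible world.
Let φ = □(s ∨ □s). Evaluate φ at each world:
  0 (successors {0, 1, 3}): φ is false.
  1 (successors {0, 1}): φ is false.
  2 (successors {2, 3}): φ is false.
  3 (successors {1, 2}): φ is false.
For instance, at 2:
  At 2: □(s ∨ □s) requires s ∨ □s at every successor {2, 3}.
    s ∨ □s fails at 2, so □(s ∨ □s) is false at 2.
      At 2: s is false, □s is false, so s ∨ □s is false.

No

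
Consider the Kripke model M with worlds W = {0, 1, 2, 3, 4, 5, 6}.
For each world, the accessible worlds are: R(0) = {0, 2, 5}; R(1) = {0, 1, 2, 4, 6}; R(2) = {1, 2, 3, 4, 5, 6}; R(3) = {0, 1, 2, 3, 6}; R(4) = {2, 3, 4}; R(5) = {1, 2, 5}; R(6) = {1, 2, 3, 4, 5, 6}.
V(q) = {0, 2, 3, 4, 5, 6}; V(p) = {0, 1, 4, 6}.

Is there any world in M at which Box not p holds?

Recall that Box ψ holds at a world iff ψ holds at every accessible world, and Dia ψ holds iff ψ holds at some accessible world.
Let φ = Box not p. Evaluate φ at each world:
  0 (successors {0, 2, 5}): φ is false.
  1 (successors {0, 1, 2, 4, 6}): φ is false.
  2 (successors {1, 2, 3, 4, 5, 6}): φ is false.
  3 (successors {0, 1, 2, 3, 6}): φ is false.
  4 (successors {2, 3, 4}): φ is false.
  5 (successors {1, 2, 5}): φ is false.
  6 (successors {1, 2, 3, 4, 5, 6}): φ is false.
For instance, at 5:
  At 5: Box not p requires not p at every successor {1, 2, 5}.
    not p fails at 1, so Box not p is false at 5.

No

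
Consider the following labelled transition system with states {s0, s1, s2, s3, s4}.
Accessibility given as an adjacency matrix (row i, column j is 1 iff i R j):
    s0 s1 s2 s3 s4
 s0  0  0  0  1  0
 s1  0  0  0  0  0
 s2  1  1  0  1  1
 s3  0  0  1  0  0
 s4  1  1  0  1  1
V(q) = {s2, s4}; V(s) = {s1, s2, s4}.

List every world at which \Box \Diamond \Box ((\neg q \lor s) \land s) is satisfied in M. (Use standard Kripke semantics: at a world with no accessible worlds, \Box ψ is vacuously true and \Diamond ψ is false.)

Let φ = \Box \Diamond \Box ((\neg q \lor s) \land s). Evaluate φ at each world:
  s0 (successors {s3}): φ is false.
  s1 (successors ∅): φ is true.
  s2 (successors {s0, s1, s3, s4}): φ is false.
  s3 (successors {s2}): φ is true.
  s4 (successors {s0, s1, s3, s4}): φ is false.
For instance, at s2:
  At s2: \Box \Diamond \Box ((\neg q \lor s) \land s) requires \Diamond \Box ((\neg q \lor s) \land s) at every successor {s0, s1, s3, s4}.
    \Diamond \Box ((\neg q \lor s) \land s) fails at s1, so \Box \Diamond \Box ((\neg q \lor s) \land s) is false at s2.
      At s1: no accessible worlds, so \Diamond \Box ((\neg q \lor s) \land s) is false.
Satisfying worlds: {s1, s3}

s1, s3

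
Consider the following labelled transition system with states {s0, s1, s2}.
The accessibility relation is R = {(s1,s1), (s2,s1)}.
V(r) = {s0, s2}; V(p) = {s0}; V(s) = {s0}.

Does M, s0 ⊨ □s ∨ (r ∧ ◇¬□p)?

Yes

At s0: □s is true, r ∧ ◇¬□p is false, so □s ∨ (r ∧ ◇¬□p) is true.
  At s0: no accessible worlds, so □s holds vacuously.
  At s0: r is true, ◇¬□p is false, so r ∧ ◇¬□p is false.
    At s0: no accessible worlds, so ◇¬□p is false.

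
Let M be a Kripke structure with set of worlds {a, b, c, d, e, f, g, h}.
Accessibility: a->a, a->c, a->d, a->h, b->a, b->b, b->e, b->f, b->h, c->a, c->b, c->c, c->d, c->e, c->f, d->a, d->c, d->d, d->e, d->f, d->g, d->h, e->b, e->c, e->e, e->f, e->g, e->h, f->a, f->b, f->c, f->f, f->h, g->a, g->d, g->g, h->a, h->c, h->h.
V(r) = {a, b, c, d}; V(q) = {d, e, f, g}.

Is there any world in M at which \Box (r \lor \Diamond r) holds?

Yes

Let φ = \Box (r \lor \Diamond r). Evaluate φ at each world:
  a (successors {a, c, d, h}): φ is true.
  b (successors {a, b, e, f, h}): φ is true.
  c (successors {a, b, c, d, e, f}): φ is true.
  d (successors {a, c, d, e, f, g, h}): φ is true.
  e (successors {b, c, e, f, g, h}): φ is true.
  f (successors {a, b, c, f, h}): φ is true.
  g (successors {a, d, g}): φ is true.
  h (successors {a, c, h}): φ is true.
Detail at a (witness):
  At a: \Box (r \lor \Diamond r) requires r \lor \Diamond r at every successor {a, c, d, h}.
    At a: r \lor \Diamond r is true.
    At c: r \lor \Diamond r is true.
    At d: r \lor \Diamond r is true.
    At h: r \lor \Diamond r is true.
  So \Box (r \lor \Diamond r) is true at a.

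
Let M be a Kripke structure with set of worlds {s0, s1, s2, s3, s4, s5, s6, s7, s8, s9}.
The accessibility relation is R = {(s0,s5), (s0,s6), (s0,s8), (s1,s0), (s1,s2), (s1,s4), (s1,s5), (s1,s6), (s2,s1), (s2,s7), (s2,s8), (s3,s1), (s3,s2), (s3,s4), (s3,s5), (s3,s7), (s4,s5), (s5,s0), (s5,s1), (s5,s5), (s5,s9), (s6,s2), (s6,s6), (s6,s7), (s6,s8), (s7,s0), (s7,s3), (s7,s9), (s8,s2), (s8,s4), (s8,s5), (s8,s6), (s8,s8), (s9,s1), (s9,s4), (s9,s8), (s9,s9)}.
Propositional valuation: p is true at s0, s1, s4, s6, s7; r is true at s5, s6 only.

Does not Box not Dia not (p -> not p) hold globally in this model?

Let φ = not Box not Dia not (p -> not p). Evaluate φ at each world:
  s0 (successors {s5, s6, s8}): φ is true.
  s1 (successors {s0, s2, s4, s5, s6}): φ is true.
  s2 (successors {s1, s7, s8}): φ is true.
  s3 (successors {s1, s2, s4, s5, s7}): φ is true.
  s4 (successors {s5}): φ is true.
  s5 (successors {s0, s1, s5, s9}): φ is true.
  s6 (successors {s2, s6, s7, s8}): φ is true.
  s7 (successors {s0, s3, s9}): φ is true.
  s8 (successors {s2, s4, s5, s6, s8}): φ is true.
  s9 (successors {s1, s4, s8, s9}): φ is true.
For instance, at s0:
  At s0: Box not Dia not (p -> not p) is false, so not Box not Dia not (p -> not p) is true.
    At s0: Box not Dia not (p -> not p) requires not Dia not (p -> not p) at every successor {s5, s6, s8}.
      not Dia not (p -> not p) fails at s5, so Box not Dia not (p -> not p) is false at s0.

Yes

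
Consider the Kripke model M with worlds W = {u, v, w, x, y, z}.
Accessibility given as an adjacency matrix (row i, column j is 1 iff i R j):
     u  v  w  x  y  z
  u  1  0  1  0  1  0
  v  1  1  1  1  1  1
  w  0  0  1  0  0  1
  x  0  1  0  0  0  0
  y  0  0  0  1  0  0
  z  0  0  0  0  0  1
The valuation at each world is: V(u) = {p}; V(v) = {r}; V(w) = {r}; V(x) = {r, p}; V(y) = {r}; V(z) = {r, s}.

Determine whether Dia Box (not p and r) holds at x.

At x: Dia Box (not p and r) requires Box (not p and r) at some successor in {v}.
  At v: Box (not p and r) is false.
So Dia Box (not p and r) is false at x.

No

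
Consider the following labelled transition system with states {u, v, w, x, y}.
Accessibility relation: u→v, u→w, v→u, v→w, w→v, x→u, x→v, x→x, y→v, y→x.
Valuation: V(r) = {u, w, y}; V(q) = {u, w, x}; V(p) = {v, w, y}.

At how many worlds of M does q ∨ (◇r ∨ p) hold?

5

Recall that ◇ψ holds at a world iff ψ holds at some accessible world.
Let φ = q ∨ (◇r ∨ p). Evaluate φ at each world:
  u (successors {v, w}): φ is true.
  v (successors {u, w}): φ is true.
  w (successors {v}): φ is true.
  x (successors {u, v, x}): φ is true.
  y (successors {v, x}): φ is true.
For instance, at u:
  At u: q is true, ◇r ∨ p is true, so q ∨ (◇r ∨ p) is true.
    At u: ◇r is true, p is false, so ◇r ∨ p is true.
      At u: ◇r requires r at some successor in {v, w}.
        r holds at w, so ◇r is true at u.
Satisfying worlds: {u, v, w, x, y}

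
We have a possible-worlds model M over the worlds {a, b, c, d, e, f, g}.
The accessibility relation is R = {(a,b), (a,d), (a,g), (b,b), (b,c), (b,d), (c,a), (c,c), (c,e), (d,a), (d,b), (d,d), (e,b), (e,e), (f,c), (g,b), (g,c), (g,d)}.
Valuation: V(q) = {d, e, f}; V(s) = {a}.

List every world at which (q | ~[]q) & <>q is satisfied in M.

a, b, c, d, e, g

Let φ = (q | ~[]q) & <>q. Evaluate φ at each world:
  a (successors {b, d, g}): φ is true.
  b (successors {b, c, d}): φ is true.
  c (successors {a, c, e}): φ is true.
  d (successors {a, b, d}): φ is true.
  e (successors {b, e}): φ is true.
  f (successors {c}): φ is false.
  g (successors {b, c, d}): φ is true.
For instance, at a:
  At a: q | ~[]q is true, <>q is true, so (q | ~[]q) & <>q is true.
    At a: q is false, ~[]q is true, so q | ~[]q is true.
      At a: []q is false, so ~[]q is true.
    At a: <>q requires q at some successor in {b, d, g}.
      q holds at d, so <>q is true at a.
Satisfying worlds: {a, b, c, d, e, g}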